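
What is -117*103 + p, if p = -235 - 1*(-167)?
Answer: -12119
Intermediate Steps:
p = -68 (p = -235 + 167 = -68)
-117*103 + p = -117*103 - 68 = -12051 - 68 = -12119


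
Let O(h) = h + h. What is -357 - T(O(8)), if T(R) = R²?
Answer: -613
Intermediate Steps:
O(h) = 2*h
-357 - T(O(8)) = -357 - (2*8)² = -357 - 1*16² = -357 - 1*256 = -357 - 256 = -613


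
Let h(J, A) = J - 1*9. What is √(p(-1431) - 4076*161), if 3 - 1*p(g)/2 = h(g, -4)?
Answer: 5*I*√26134 ≈ 808.3*I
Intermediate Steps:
h(J, A) = -9 + J (h(J, A) = J - 9 = -9 + J)
p(g) = 24 - 2*g (p(g) = 6 - 2*(-9 + g) = 6 + (18 - 2*g) = 24 - 2*g)
√(p(-1431) - 4076*161) = √((24 - 2*(-1431)) - 4076*161) = √((24 + 2862) - 656236) = √(2886 - 656236) = √(-653350) = 5*I*√26134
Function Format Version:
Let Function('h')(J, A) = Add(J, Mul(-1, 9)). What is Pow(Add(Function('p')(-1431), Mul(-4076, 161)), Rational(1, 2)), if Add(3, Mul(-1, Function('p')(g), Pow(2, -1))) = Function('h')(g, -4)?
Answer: Mul(5, I, Pow(26134, Rational(1, 2))) ≈ Mul(808.30, I)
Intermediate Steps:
Function('h')(J, A) = Add(-9, J) (Function('h')(J, A) = Add(J, -9) = Add(-9, J))
Function('p')(g) = Add(24, Mul(-2, g)) (Function('p')(g) = Add(6, Mul(-2, Add(-9, g))) = Add(6, Add(18, Mul(-2, g))) = Add(24, Mul(-2, g)))
Pow(Add(Function('p')(-1431), Mul(-4076, 161)), Rational(1, 2)) = Pow(Add(Add(24, Mul(-2, -1431)), Mul(-4076, 161)), Rational(1, 2)) = Pow(Add(Add(24, 2862), -656236), Rational(1, 2)) = Pow(Add(2886, -656236), Rational(1, 2)) = Pow(-653350, Rational(1, 2)) = Mul(5, I, Pow(26134, Rational(1, 2)))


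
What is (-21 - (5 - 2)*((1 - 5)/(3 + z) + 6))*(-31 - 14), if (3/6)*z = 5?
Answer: 22275/13 ≈ 1713.5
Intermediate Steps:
z = 10 (z = 2*5 = 10)
(-21 - (5 - 2)*((1 - 5)/(3 + z) + 6))*(-31 - 14) = (-21 - (5 - 2)*((1 - 5)/(3 + 10) + 6))*(-31 - 14) = (-21 - 3*(-4/13 + 6))*(-45) = (-21 - 3*74/13)*(-45) = (-21 - 1*222/13)*(-45) = (-21 - 222/13)*(-45) = -495/13*(-45) = 22275/13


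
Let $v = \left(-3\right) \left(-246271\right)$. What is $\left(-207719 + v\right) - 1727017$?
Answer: $-1195923$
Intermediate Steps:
$v = 738813$
$\left(-207719 + v\right) - 1727017 = \left(-207719 + 738813\right) - 1727017 = 531094 - 1727017 = -1195923$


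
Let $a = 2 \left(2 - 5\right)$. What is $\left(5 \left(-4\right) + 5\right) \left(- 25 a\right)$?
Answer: $-2250$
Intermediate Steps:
$a = -6$ ($a = 2 \left(-3\right) = -6$)
$\left(5 \left(-4\right) + 5\right) \left(- 25 a\right) = \left(5 \left(-4\right) + 5\right) \left(\left(-25\right) \left(-6\right)\right) = \left(-20 + 5\right) 150 = \left(-15\right) 150 = -2250$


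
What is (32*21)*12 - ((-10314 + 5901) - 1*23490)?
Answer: 35967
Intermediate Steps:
(32*21)*12 - ((-10314 + 5901) - 1*23490) = 672*12 - (-4413 - 23490) = 8064 - 1*(-27903) = 8064 + 27903 = 35967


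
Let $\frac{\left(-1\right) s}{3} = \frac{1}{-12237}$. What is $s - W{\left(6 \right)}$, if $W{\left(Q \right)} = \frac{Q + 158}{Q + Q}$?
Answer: $- \frac{167236}{12237} \approx -13.666$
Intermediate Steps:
$s = \frac{1}{4079}$ ($s = - \frac{3}{-12237} = \left(-3\right) \left(- \frac{1}{12237}\right) = \frac{1}{4079} \approx 0.00024516$)
$W{\left(Q \right)} = \frac{158 + Q}{2 Q}$
$s - W{\left(6 \right)} = \frac{1}{4079} - \frac{158 + 6}{2 \cdot 6} = \frac{1}{4079} - \frac{1}{2} \cdot \frac{1}{6} \cdot 164 = \frac{1}{4079} - \frac{41}{3} = - \frac{167236}{12237}$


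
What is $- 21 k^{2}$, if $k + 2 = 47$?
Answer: $-42525$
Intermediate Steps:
$k = 45$ ($k = -2 + 47 = 45$)
$- 21 k^{2} = - 21 \cdot 45^{2} = \left(-21\right) 2025 = -42525$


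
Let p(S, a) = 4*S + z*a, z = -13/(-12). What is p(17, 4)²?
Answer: 47089/9 ≈ 5232.1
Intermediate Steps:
z = 13/12 (z = -13*(-1/12) = 13/12 ≈ 1.0833)
p(S, a) = 4*S + 13*a/12
p(17, 4)² = (4*17 + (13/12)*4)² = (68 + 13/3)² = (217/3)² = 47089/9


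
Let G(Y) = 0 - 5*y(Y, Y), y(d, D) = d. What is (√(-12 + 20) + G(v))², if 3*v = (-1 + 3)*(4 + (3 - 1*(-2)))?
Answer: 908 - 120*√2 ≈ 738.29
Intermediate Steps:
v = 6 (v = ((-1 + 3)*(4 + (3 - 1*(-2))))/3 = (2*(4 + (3 + 2)))/3 = (2*(4 + 5))/3 = (2*9)/3 = (⅓)*18 = 6)
G(Y) = -5*Y (G(Y) = 0 - 5*Y = -5*Y)
(√(-12 + 20) + G(v))² = (√(-12 + 20) - 5*6)² = (√8 - 30)² = (2*√2 - 30)² = (-30 + 2*√2)²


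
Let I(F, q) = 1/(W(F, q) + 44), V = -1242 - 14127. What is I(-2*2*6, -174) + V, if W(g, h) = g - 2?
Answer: -276641/18 ≈ -15369.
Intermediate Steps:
W(g, h) = -2 + g
V = -15369
I(F, q) = 1/(42 + F) (I(F, q) = 1/((-2 + F) + 44) = 1/(42 + F))
I(-2*2*6, -174) + V = 1/(42 - 2*2*6) - 15369 = 1/(42 - 4*6) - 15369 = 1/(42 - 24) - 15369 = 1/18 - 15369 = -276641/18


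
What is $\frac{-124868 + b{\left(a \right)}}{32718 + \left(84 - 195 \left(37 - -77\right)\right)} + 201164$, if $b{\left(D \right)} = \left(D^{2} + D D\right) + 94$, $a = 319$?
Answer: $\frac{531696139}{2643} \approx 2.0117 \cdot 10^{5}$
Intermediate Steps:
$b{\left(D \right)} = 94 + 2 D^{2}$ ($b{\left(D \right)} = \left(D^{2} + D^{2}\right) + 94 = 2 D^{2} + 94 = 94 + 2 D^{2}$)
$\frac{-124868 + b{\left(a \right)}}{32718 + \left(84 - 195 \left(37 - -77\right)\right)} + 201164 = \frac{-124868 + \left(94 + 2 \cdot 319^{2}\right)}{32718 + \left(84 - 195 \left(37 - -77\right)\right)} + 201164 = \frac{-124868 + \left(94 + 2 \cdot 101761\right)}{32718 + \left(84 - 195 \left(37 + 77\right)\right)} + 201164 = \frac{-124868 + \left(94 + 203522\right)}{32718 + \left(84 - 22230\right)} + 201164 = \frac{-124868 + 203616}{32718 + \left(84 - 22230\right)} + 201164 = \frac{78748}{32718 - 22146} + 201164 = \frac{78748}{10572} + 201164 = 78748 \cdot \frac{1}{10572} + 201164 = \frac{19687}{2643} + 201164 = \frac{531696139}{2643}$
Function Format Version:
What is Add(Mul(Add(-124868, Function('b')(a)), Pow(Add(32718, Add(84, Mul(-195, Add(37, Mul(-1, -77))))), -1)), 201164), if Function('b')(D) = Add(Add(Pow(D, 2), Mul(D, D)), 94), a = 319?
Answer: Rational(531696139, 2643) ≈ 2.0117e+5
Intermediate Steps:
Function('b')(D) = Add(94, Mul(2, Pow(D, 2))) (Function('b')(D) = Add(Add(Pow(D, 2), Pow(D, 2)), 94) = Add(Mul(2, Pow(D, 2)), 94) = Add(94, Mul(2, Pow(D, 2))))
Add(Mul(Add(-124868, Function('b')(a)), Pow(Add(32718, Add(84, Mul(-195, Add(37, Mul(-1, -77))))), -1)), 201164) = Add(Mul(Add(-124868, Add(94, Mul(2, Pow(319, 2)))), Pow(Add(32718, Add(84, Mul(-195, Add(37, Mul(-1, -77))))), -1)), 201164) = Add(Mul(Add(-124868, Add(94, Mul(2, 101761))), Pow(Add(32718, Add(84, Mul(-195, Add(37, 77)))), -1)), 201164) = Add(Mul(Add(-124868, Add(94, 203522)), Pow(Add(32718, Add(84, Mul(-195, 114))), -1)), 201164) = Add(Mul(Add(-124868, 203616), Pow(Add(32718, Add(84, -22230)), -1)), 201164) = Add(Mul(78748, Pow(Add(32718, -22146), -1)), 201164) = Add(Mul(78748, Pow(10572, -1)), 201164) = Add(Mul(78748, Rational(1, 10572)), 201164) = Add(Rational(19687, 2643), 201164) = Rational(531696139, 2643)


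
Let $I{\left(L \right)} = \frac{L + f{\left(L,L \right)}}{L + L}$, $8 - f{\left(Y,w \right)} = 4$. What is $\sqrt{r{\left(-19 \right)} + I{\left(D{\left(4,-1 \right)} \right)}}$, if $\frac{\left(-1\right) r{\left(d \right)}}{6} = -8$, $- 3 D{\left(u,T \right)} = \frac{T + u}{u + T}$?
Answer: $\frac{\sqrt{170}}{2} \approx 6.5192$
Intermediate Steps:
$D{\left(u,T \right)} = - \frac{1}{3}$ ($D{\left(u,T \right)} = - \frac{\left(T + u\right) \frac{1}{u + T}}{3} = - \frac{\left(T + u\right) \frac{1}{T + u}}{3} = \left(- \frac{1}{3}\right) 1 = - \frac{1}{3}$)
$f{\left(Y,w \right)} = 4$ ($f{\left(Y,w \right)} = 8 - 4 = 4$)
$r{\left(d \right)} = 48$ ($r{\left(d \right)} = \left(-6\right) \left(-8\right) = 48$)
$I{\left(L \right)} = \frac{4 + L}{2 L}$ ($I{\left(L \right)} = \frac{L + 4}{L + L} = \frac{4 + L}{2 L}$)
$\sqrt{r{\left(-19 \right)} + I{\left(D{\left(4,-1 \right)} \right)}} = \sqrt{48 + \frac{4 - \frac{1}{3}}{2 \left(- \frac{1}{3}\right)}} = \sqrt{48 + \frac{1}{2} \left(-3\right) \frac{11}{3}} = \sqrt{48 - \frac{11}{2}} = \sqrt{\frac{85}{2}} = \frac{\sqrt{170}}{2}$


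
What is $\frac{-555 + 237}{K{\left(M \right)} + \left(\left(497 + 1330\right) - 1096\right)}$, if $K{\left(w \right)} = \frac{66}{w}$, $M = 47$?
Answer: $- \frac{14946}{34423} \approx -0.43419$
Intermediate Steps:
$\frac{-555 + 237}{K{\left(M \right)} + \left(\left(497 + 1330\right) - 1096\right)} = \frac{-555 + 237}{\frac{66}{47} + \left(\left(497 + 1330\right) - 1096\right)} = - \frac{318}{66 \cdot \frac{1}{47} + \left(1827 - 1096\right)} = - \frac{318}{\frac{66}{47} + 731} = - \frac{318}{\frac{34423}{47}} = \left(-318\right) \frac{47}{34423} = - \frac{14946}{34423}$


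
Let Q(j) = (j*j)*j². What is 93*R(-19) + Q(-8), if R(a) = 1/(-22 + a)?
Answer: 167843/41 ≈ 4093.7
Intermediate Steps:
Q(j) = j⁴ (Q(j) = j²*j² = j⁴)
93*R(-19) + Q(-8) = 93/(-22 - 19) + (-8)⁴ = 93/(-41) + 4096 = 93*(-1/41) + 4096 = -93/41 + 4096 = 167843/41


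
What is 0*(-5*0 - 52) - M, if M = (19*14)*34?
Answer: -9044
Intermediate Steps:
M = 9044 (M = 266*34 = 9044)
0*(-5*0 - 52) - M = 0*(-5*0 - 52) - 1*9044 = 0*(0 - 52) - 9044 = 0*(-52) - 9044 = 0 - 9044 = -9044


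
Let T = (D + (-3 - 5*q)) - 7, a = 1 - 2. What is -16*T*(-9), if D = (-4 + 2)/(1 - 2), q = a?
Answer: -432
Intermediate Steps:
a = -1
q = -1
D = 2 (D = -2/(-1) = -2*(-1) = 2)
T = -3 (T = (2 + (-3 - 5*(-1))) - 7 = (2 + (-3 + 5)) - 7 = (2 + 2) - 7 = 4 - 7 = -3)
-16*T*(-9) = -16*(-3)*(-9) = 48*(-9) = -432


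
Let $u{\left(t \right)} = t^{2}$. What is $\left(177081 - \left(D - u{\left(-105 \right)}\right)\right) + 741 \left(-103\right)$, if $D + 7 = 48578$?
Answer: $63212$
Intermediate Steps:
$D = 48571$ ($D = -7 + 48578 = 48571$)
$\left(177081 - \left(D - u{\left(-105 \right)}\right)\right) + 741 \left(-103\right) = \left(177081 + \left(\left(-105\right)^{2} - 48571\right)\right) + 741 \left(-103\right) = \left(177081 + \left(11025 - 48571\right)\right) - 76323 = \left(177081 - 37546\right) - 76323 = 139535 - 76323 = 63212$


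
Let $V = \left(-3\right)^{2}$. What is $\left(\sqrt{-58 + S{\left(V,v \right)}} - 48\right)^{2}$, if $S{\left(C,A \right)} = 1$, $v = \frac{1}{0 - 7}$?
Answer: $\left(48 - i \sqrt{57}\right)^{2} \approx 2247.0 - 724.78 i$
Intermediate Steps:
$v = - \frac{1}{7}$ ($v = \frac{1}{-7} = - \frac{1}{7} \approx -0.14286$)
$V = 9$
$\left(\sqrt{-58 + S{\left(V,v \right)}} - 48\right)^{2} = \left(\sqrt{-58 + 1} - 48\right)^{2} = \left(\sqrt{-57} - 48\right)^{2} = \left(i \sqrt{57} - 48\right)^{2} = \left(-48 + i \sqrt{57}\right)^{2}$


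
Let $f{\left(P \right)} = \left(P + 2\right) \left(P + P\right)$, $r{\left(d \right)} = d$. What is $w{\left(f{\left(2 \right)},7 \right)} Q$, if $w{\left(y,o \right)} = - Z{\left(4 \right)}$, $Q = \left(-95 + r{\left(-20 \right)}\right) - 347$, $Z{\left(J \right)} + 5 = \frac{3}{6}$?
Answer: $-2079$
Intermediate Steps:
$Z{\left(J \right)} = - \frac{9}{2}$ ($Z{\left(J \right)} = -5 + \frac{3}{6} = -5 + 3 \cdot \frac{1}{6} = -5 + \frac{1}{2} = - \frac{9}{2}$)
$Q = -462$ ($Q = \left(-95 - 20\right) - 347 = -115 - 347 = -462$)
$f{\left(P \right)} = 2 P \left(2 + P\right)$ ($f{\left(P \right)} = \left(2 + P\right) 2 P = 2 P \left(2 + P\right)$)
$w{\left(y,o \right)} = \frac{9}{2}$ ($w{\left(y,o \right)} = \left(-1\right) \left(- \frac{9}{2}\right) = \frac{9}{2}$)
$w{\left(f{\left(2 \right)},7 \right)} Q = \frac{9}{2} \left(-462\right) = -2079$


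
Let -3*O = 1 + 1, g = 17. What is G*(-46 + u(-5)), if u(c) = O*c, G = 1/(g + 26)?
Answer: -128/129 ≈ -0.99225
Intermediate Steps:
G = 1/43 (G = 1/(17 + 26) = 1/43 ≈ 0.023256)
O = -⅔ (O = -(1 + 1)/3 = -⅓*2 = -⅔ ≈ -0.66667)
u(c) = -2*c/3
G*(-46 + u(-5)) = (-46 - ⅔*(-5))/43 = (-46 + 10/3)/43 = (1/43)*(-128/3) = -128/129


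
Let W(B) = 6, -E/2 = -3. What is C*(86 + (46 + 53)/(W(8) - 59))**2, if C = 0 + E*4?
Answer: 477184344/2809 ≈ 1.6988e+5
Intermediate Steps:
E = 6 (E = -2*(-3) = 6)
C = 24 (C = 0 + 6*4 = 0 + 24 = 24)
C*(86 + (46 + 53)/(W(8) - 59))**2 = 24*(86 + (46 + 53)/(6 - 59))**2 = 24*(86 + 99/(-53))**2 = 24*(86 + 99*(-1/53))**2 = 24*(86 - 99/53)**2 = 24*(4459/53)**2 = 24*(19882681/2809) = 477184344/2809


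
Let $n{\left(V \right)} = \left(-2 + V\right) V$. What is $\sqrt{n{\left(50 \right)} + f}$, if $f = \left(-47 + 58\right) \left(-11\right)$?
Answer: $\sqrt{2279} \approx 47.739$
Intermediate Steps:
$f = -121$ ($f = 11 \left(-11\right) = -121$)
$n{\left(V \right)} = V \left(-2 + V\right)$
$\sqrt{n{\left(50 \right)} + f} = \sqrt{50 \left(-2 + 50\right) - 121} = \sqrt{50 \cdot 48 - 121} = \sqrt{2400 - 121} = \sqrt{2279}$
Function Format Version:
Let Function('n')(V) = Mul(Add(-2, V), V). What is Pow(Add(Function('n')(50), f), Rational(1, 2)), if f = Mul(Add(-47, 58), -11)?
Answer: Pow(2279, Rational(1, 2)) ≈ 47.739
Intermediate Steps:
f = -121 (f = Mul(11, -11) = -121)
Function('n')(V) = Mul(V, Add(-2, V))
Pow(Add(Function('n')(50), f), Rational(1, 2)) = Pow(Add(Mul(50, Add(-2, 50)), -121), Rational(1, 2)) = Pow(Add(Mul(50, 48), -121), Rational(1, 2)) = Pow(Add(2400, -121), Rational(1, 2)) = Pow(2279, Rational(1, 2))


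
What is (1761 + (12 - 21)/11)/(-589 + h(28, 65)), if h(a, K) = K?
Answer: -9681/2882 ≈ -3.3591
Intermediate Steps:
(1761 + (12 - 21)/11)/(-589 + h(28, 65)) = (1761 + (12 - 21)/11)/(-589 + 65) = (1761 - 9*1/11)/(-524) = (1761 - 9/11)*(-1/524) = (19362/11)*(-1/524) = -9681/2882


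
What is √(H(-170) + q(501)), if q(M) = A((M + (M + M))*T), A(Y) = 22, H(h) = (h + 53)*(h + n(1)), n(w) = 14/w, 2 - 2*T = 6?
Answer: √18274 ≈ 135.18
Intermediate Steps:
T = -2 (T = 1 - ½*6 = 1 - 3 = -2)
H(h) = (14 + h)*(53 + h) (H(h) = (h + 53)*(h + 14/1) = (53 + h)*(h + 14*1) = (53 + h)*(h + 14) = (53 + h)*(14 + h) = (14 + h)*(53 + h))
q(M) = 22
√(H(-170) + q(501)) = √((742 + (-170)² + 67*(-170)) + 22) = √((742 + 28900 - 11390) + 22) = √(18252 + 22) = √18274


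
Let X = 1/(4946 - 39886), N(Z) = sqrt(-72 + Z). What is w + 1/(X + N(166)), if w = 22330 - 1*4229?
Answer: 2077190000595239/114755538399 + 1220803600*sqrt(94)/114755538399 ≈ 18101.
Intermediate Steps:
X = -1/34940 (X = 1/(-34940) = -1/34940 ≈ -2.8621e-5)
w = 18101 (w = 22330 - 4229 = 18101)
w + 1/(X + N(166)) = 18101 + 1/(-1/34940 + sqrt(-72 + 166)) = 18101 + 1/(-1/34940 + sqrt(94))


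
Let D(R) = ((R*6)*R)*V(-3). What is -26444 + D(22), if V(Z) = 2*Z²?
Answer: 25828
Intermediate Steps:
D(R) = 108*R² (D(R) = ((R*6)*R)*(2*(-3)²) = ((6*R)*R)*(2*9) = (6*R²)*18 = 108*R²)
-26444 + D(22) = -26444 + 108*22² = -26444 + 108*484 = -26444 + 52272 = 25828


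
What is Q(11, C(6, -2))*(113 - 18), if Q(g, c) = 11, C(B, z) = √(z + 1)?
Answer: 1045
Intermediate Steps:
C(B, z) = √(1 + z)
Q(11, C(6, -2))*(113 - 18) = 11*(113 - 18) = 11*95 = 1045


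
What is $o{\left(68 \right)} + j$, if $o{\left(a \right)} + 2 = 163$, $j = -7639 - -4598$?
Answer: $-2880$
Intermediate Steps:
$j = -3041$ ($j = -7639 + 4598 = -3041$)
$o{\left(a \right)} = 161$ ($o{\left(a \right)} = -2 + 163 = 161$)
$o{\left(68 \right)} + j = 161 - 3041 = -2880$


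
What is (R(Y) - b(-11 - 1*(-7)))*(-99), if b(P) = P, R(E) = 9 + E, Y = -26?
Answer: 1287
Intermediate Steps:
(R(Y) - b(-11 - 1*(-7)))*(-99) = ((9 - 26) - (-11 - 1*(-7)))*(-99) = (-17 - (-11 + 7))*(-99) = (-17 - 1*(-4))*(-99) = (-17 + 4)*(-99) = -13*(-99) = 1287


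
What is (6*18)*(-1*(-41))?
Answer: 4428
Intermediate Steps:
(6*18)*(-1*(-41)) = 108*41 = 4428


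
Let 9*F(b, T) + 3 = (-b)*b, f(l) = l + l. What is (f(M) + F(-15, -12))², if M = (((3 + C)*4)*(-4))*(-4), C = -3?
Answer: 5776/9 ≈ 641.78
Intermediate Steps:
M = 0 (M = (((3 - 3)*4)*(-4))*(-4) = ((0*4)*(-4))*(-4) = (0*(-4))*(-4) = 0*(-4) = 0)
f(l) = 2*l
F(b, T) = -⅓ - b²/9 (F(b, T) = -⅓ + ((-b)*b)/9 = -⅓ + (-b²)/9 = -⅓ - b²/9)
(f(M) + F(-15, -12))² = (2*0 + (-⅓ - ⅑*(-15)²))² = (0 + (-⅓ - ⅑*225))² = (0 + (-⅓ - 25))² = (0 - 76/3)² = (-76/3)² = 5776/9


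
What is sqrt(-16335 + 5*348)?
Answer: I*sqrt(14595) ≈ 120.81*I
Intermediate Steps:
sqrt(-16335 + 5*348) = sqrt(-16335 + 1740) = sqrt(-14595) = I*sqrt(14595)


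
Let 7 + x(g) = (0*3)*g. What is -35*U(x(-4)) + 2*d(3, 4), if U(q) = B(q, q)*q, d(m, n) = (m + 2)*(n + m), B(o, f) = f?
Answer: -1645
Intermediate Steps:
x(g) = -7 (x(g) = -7 + (0*3)*g = -7 + 0*g = -7 + 0 = -7)
d(m, n) = (2 + m)*(m + n)
U(q) = q² (U(q) = q*q = q²)
-35*U(x(-4)) + 2*d(3, 4) = -35*(-7)² + 2*(3² + 2*3 + 2*4 + 3*4) = -35*49 + 2*(9 + 6 + 8 + 12) = -1715 + 2*35 = -1715 + 70 = -1645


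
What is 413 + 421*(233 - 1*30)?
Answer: 85876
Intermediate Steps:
413 + 421*(233 - 1*30) = 413 + 421*(233 - 30) = 413 + 421*203 = 413 + 85463 = 85876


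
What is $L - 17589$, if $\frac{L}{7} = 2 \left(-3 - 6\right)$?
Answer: $-17715$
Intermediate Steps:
$L = -126$ ($L = 7 \cdot 2 \left(-3 - 6\right) = 7 \cdot 2 \left(-9\right) = 7 \left(-18\right) = -126$)
$L - 17589 = -126 - 17589 = -17715$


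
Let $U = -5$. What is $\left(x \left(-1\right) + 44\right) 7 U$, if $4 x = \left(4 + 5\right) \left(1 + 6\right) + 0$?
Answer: $- \frac{3955}{4} \approx -988.75$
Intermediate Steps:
$x = \frac{63}{4}$ ($x = \frac{\left(4 + 5\right) \left(1 + 6\right) + 0}{4} = \frac{9 \cdot 7 + 0}{4} = \frac{63 + 0}{4} = \frac{1}{4} \cdot 63 = \frac{63}{4} \approx 15.75$)
$\left(x \left(-1\right) + 44\right) 7 U = \left(\frac{63}{4} \left(-1\right) + 44\right) 7 \left(-5\right) = \left(- \frac{63}{4} + 44\right) \left(-35\right) = \frac{113}{4} \left(-35\right) = - \frac{3955}{4}$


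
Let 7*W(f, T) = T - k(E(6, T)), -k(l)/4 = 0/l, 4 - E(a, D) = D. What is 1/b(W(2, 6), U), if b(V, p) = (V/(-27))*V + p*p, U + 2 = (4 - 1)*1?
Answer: 147/143 ≈ 1.0280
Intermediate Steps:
E(a, D) = 4 - D
k(l) = 0 (k(l) = -0/l = -4*0 = 0)
W(f, T) = T/7 (W(f, T) = (T - 1*0)/7 = (T + 0)/7 = T/7)
U = 1 (U = -2 + (4 - 1)*1 = -2 + 3*1 = -2 + 3 = 1)
b(V, p) = p**2 - V**2/27 (b(V, p) = (V*(-1/27))*V + p**2 = (-V/27)*V + p**2 = -V**2/27 + p**2 = p**2 - V**2/27)
1/b(W(2, 6), U) = 1/(1**2 - ((1/7)*6)**2/27) = 1/(1 - (6/7)**2/27) = 1/(1 - 1/27*36/49) = 1/(1 - 4/147) = 1/(143/147) = 147/143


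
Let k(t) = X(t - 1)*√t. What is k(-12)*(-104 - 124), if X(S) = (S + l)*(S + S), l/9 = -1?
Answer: -260832*I*√3 ≈ -4.5177e+5*I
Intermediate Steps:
l = -9 (l = 9*(-1) = -9)
X(S) = 2*S*(-9 + S) (X(S) = (S - 9)*(S + S) = (-9 + S)*(2*S) = 2*S*(-9 + S))
k(t) = 2*√t*(-1 + t)*(-10 + t) (k(t) = (2*(t - 1)*(-9 + (t - 1)))*√t = (2*(-1 + t)*(-9 + (-1 + t)))*√t = (2*(-1 + t)*(-10 + t))*√t = 2*√t*(-1 + t)*(-10 + t))
k(-12)*(-104 - 124) = (2*√(-12)*(-1 - 12)*(-10 - 12))*(-104 - 124) = (2*(2*I*√3)*(-13)*(-22))*(-228) = (1144*I*√3)*(-228) = -260832*I*√3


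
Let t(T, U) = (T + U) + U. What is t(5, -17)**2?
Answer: 841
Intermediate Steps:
t(T, U) = T + 2*U
t(5, -17)**2 = (5 + 2*(-17))**2 = (5 - 34)**2 = (-29)**2 = 841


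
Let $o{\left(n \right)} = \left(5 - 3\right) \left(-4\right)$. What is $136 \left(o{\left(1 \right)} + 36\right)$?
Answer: $3808$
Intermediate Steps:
$o{\left(n \right)} = -8$ ($o{\left(n \right)} = 2 \left(-4\right) = -8$)
$136 \left(o{\left(1 \right)} + 36\right) = 136 \left(-8 + 36\right) = 136 \cdot 28 = 3808$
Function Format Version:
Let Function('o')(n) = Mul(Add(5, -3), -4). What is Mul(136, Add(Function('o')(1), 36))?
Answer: 3808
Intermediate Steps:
Function('o')(n) = -8 (Function('o')(n) = Mul(2, -4) = -8)
Mul(136, Add(Function('o')(1), 36)) = Mul(136, Add(-8, 36)) = Mul(136, 28) = 3808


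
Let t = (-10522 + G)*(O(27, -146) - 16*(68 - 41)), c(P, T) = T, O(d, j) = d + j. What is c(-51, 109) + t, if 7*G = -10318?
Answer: 6609905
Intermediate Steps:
G = -1474 (G = (1/7)*(-10318) = -1474)
t = 6609796 (t = (-10522 - 1474)*((27 - 146) - 16*(68 - 41)) = -11996*(-119 - 16*27) = -11996*(-119 - 432) = -11996*(-551) = 6609796)
c(-51, 109) + t = 109 + 6609796 = 6609905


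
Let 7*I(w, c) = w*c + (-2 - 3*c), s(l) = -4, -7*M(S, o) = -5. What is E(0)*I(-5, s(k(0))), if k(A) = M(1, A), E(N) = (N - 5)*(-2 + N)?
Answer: 300/7 ≈ 42.857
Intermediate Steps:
M(S, o) = 5/7 (M(S, o) = -1/7*(-5) = 5/7)
E(N) = (-5 + N)*(-2 + N)
k(A) = 5/7
I(w, c) = -2/7 - 3*c/7 + c*w/7 (I(w, c) = (w*c + (-2 - 3*c))/7 = (c*w + (-2 - 3*c))/7 = (-2 - 3*c + c*w)/7 = -2/7 - 3*c/7 + c*w/7)
E(0)*I(-5, s(k(0))) = (10 + 0**2 - 7*0)*(-2/7 - 3/7*(-4) + (1/7)*(-4)*(-5)) = (10 + 0 + 0)*(-2/7 + 12/7 + 20/7) = 10*(30/7) = 300/7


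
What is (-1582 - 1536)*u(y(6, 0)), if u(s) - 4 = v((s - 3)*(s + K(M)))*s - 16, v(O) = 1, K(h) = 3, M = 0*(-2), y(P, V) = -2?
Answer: 43652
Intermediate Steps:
M = 0
u(s) = -12 + s (u(s) = 4 + (1*s - 16) = 4 + (s - 16) = 4 + (-16 + s) = -12 + s)
(-1582 - 1536)*u(y(6, 0)) = (-1582 - 1536)*(-12 - 2) = -3118*(-14) = 43652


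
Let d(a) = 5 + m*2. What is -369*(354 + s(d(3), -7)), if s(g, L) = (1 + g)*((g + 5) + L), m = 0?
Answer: -137268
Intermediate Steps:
d(a) = 5 (d(a) = 5 + 0*2 = 5 + 0 = 5)
s(g, L) = (1 + g)*(5 + L + g) (s(g, L) = (1 + g)*((5 + g) + L) = (1 + g)*(5 + L + g))
-369*(354 + s(d(3), -7)) = -369*(354 + (5 - 7 + 5² + 6*5 - 7*5)) = -369*(354 + (5 - 7 + 25 + 30 - 35)) = -369*(354 + 18) = -369*372 = -1*137268 = -137268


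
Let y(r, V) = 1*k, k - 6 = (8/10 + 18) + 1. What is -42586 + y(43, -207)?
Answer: -212801/5 ≈ -42560.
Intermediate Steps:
k = 129/5 (k = 6 + ((8/10 + 18) + 1) = 6 + ((8*(⅒) + 18) + 1) = 6 + ((⅘ + 18) + 1) = 6 + (94/5 + 1) = 6 + 99/5 = 129/5 ≈ 25.800)
y(r, V) = 129/5 (y(r, V) = 1*(129/5) = 129/5)
-42586 + y(43, -207) = -42586 + 129/5 = -212801/5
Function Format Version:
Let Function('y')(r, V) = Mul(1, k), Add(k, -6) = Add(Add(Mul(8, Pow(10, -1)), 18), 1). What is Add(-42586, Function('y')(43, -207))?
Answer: Rational(-212801, 5) ≈ -42560.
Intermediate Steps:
k = Rational(129, 5) (k = Add(6, Add(Add(Mul(8, Pow(10, -1)), 18), 1)) = Add(6, Add(Add(Mul(8, Rational(1, 10)), 18), 1)) = Add(6, Add(Add(Rational(4, 5), 18), 1)) = Add(6, Add(Rational(94, 5), 1)) = Add(6, Rational(99, 5)) = Rational(129, 5) ≈ 25.800)
Function('y')(r, V) = Rational(129, 5) (Function('y')(r, V) = Mul(1, Rational(129, 5)) = Rational(129, 5))
Add(-42586, Function('y')(43, -207)) = Add(-42586, Rational(129, 5)) = Rational(-212801, 5)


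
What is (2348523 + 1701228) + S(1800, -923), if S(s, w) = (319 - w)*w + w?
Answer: 2902462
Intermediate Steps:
S(s, w) = w + w*(319 - w) (S(s, w) = w*(319 - w) + w = w + w*(319 - w))
(2348523 + 1701228) + S(1800, -923) = (2348523 + 1701228) - 923*(320 - 1*(-923)) = 4049751 - 923*(320 + 923) = 4049751 - 923*1243 = 4049751 - 1147289 = 2902462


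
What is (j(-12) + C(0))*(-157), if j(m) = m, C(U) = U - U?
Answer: 1884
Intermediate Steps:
C(U) = 0
(j(-12) + C(0))*(-157) = (-12 + 0)*(-157) = -12*(-157) = 1884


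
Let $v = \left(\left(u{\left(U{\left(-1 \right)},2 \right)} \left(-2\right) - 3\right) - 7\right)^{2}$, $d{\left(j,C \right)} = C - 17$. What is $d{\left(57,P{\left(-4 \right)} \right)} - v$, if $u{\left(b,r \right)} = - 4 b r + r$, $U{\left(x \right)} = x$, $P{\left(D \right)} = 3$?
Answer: $-914$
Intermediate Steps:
$d{\left(j,C \right)} = -17 + C$ ($d{\left(j,C \right)} = C - 17 = -17 + C$)
$u{\left(b,r \right)} = r - 4 b r$ ($u{\left(b,r \right)} = - 4 b r + r = r - 4 b r$)
$v = 900$ ($v = \left(\left(2 \left(1 - -4\right) \left(-2\right) - 3\right) - 7\right)^{2} = \left(\left(2 \left(1 + 4\right) \left(-2\right) - 3\right) - 7\right)^{2} = \left(\left(2 \cdot 5 \left(-2\right) - 3\right) - 7\right)^{2} = \left(\left(10 \left(-2\right) - 3\right) - 7\right)^{2} = \left(\left(-20 - 3\right) - 7\right)^{2} = \left(-23 - 7\right)^{2} = \left(-30\right)^{2} = 900$)
$d{\left(57,P{\left(-4 \right)} \right)} - v = \left(-17 + 3\right) - 900 = -14 - 900 = -914$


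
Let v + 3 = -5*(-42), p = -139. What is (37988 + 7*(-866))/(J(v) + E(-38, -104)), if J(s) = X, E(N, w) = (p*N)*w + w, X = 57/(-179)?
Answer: -1904918/32782795 ≈ -0.058107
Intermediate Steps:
X = -57/179 (X = 57*(-1/179) = -57/179 ≈ -0.31844)
E(N, w) = w - 139*N*w (E(N, w) = (-139*N)*w + w = -139*N*w + w = w - 139*N*w)
v = 207 (v = -3 - 5*(-42) = -3 + 210 = 207)
J(s) = -57/179
(37988 + 7*(-866))/(J(v) + E(-38, -104)) = (37988 + 7*(-866))/(-57/179 - 104*(1 - 139*(-38))) = (37988 - 6062)/(-57/179 - 104*(1 + 5282)) = 31926/(-57/179 - 104*5283) = 31926/(-57/179 - 549432) = 31926/(-98348385/179) = 31926*(-179/98348385) = -1904918/32782795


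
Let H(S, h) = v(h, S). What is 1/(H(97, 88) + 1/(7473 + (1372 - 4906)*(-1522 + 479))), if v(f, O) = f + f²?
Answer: 3693435/28926982921 ≈ 0.00012768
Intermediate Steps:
H(S, h) = h*(1 + h)
1/(H(97, 88) + 1/(7473 + (1372 - 4906)*(-1522 + 479))) = 1/(88*(1 + 88) + 1/(7473 + (1372 - 4906)*(-1522 + 479))) = 1/(88*89 + 1/(7473 - 3534*(-1043))) = 1/(7832 + 1/(7473 + 3685962)) = 1/(7832 + 1/3693435) = 1/(28926982921/3693435) = 3693435/28926982921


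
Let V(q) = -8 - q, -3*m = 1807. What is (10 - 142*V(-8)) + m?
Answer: -1777/3 ≈ -592.33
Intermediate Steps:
m = -1807/3 (m = -⅓*1807 = -1807/3 ≈ -602.33)
(10 - 142*V(-8)) + m = (10 - 142*(-8 - 1*(-8))) - 1807/3 = (10 - 142*(-8 + 8)) - 1807/3 = (10 - 142*0) - 1807/3 = (10 + 0) - 1807/3 = 10 - 1807/3 = -1777/3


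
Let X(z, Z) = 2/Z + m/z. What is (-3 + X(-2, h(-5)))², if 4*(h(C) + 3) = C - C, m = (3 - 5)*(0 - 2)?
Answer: 289/9 ≈ 32.111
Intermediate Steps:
m = 4 (m = -2*(-2) = 4)
h(C) = -3 (h(C) = -3 + (C - C)/4 = -3 + (¼)*0 = -3 + 0 = -3)
X(z, Z) = 2/Z + 4/z
(-3 + X(-2, h(-5)))² = (-3 + (2/(-3) + 4/(-2)))² = (-3 + (2*(-⅓) + 4*(-½)))² = (-3 + (-⅔ - 2))² = (-3 - 8/3)² = (-17/3)² = 289/9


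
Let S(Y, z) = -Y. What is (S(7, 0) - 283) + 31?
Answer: -259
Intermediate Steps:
(S(7, 0) - 283) + 31 = (-1*7 - 283) + 31 = (-7 - 283) + 31 = -290 + 31 = -259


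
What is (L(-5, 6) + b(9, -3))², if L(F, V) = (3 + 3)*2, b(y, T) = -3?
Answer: 81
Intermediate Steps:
L(F, V) = 12 (L(F, V) = 6*2 = 12)
(L(-5, 6) + b(9, -3))² = (12 - 3)² = 9² = 81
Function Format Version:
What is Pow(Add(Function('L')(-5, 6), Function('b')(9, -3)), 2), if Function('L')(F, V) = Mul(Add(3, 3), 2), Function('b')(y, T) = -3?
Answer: 81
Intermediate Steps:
Function('L')(F, V) = 12 (Function('L')(F, V) = Mul(6, 2) = 12)
Pow(Add(Function('L')(-5, 6), Function('b')(9, -3)), 2) = Pow(Add(12, -3), 2) = Pow(9, 2) = 81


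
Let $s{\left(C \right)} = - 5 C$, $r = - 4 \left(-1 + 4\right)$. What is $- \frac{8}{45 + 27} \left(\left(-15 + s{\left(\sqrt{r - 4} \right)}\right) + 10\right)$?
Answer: $\frac{5}{9} + \frac{20 i}{9} \approx 0.55556 + 2.2222 i$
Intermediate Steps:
$r = -12$ ($r = \left(-4\right) 3 = -12$)
$- \frac{8}{45 + 27} \left(\left(-15 + s{\left(\sqrt{r - 4} \right)}\right) + 10\right) = - \frac{8}{45 + 27} \left(\left(-15 - 5 \sqrt{-12 - 4}\right) + 10\right) = - \frac{8}{72} \left(\left(-15 - 5 \sqrt{-16}\right) + 10\right) = \left(-8\right) \frac{1}{72} \left(\left(-15 - 5 \cdot 4 i\right) + 10\right) = - \frac{\left(-15 - 20 i\right) + 10}{9} = - \frac{-5 - 20 i}{9} = \frac{5}{9} + \frac{20 i}{9}$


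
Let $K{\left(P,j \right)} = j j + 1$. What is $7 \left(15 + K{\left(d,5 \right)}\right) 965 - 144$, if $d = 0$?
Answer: $276811$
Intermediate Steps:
$K{\left(P,j \right)} = 1 + j^{2}$ ($K{\left(P,j \right)} = j^{2} + 1 = 1 + j^{2}$)
$7 \left(15 + K{\left(d,5 \right)}\right) 965 - 144 = 7 \left(15 + \left(1 + 5^{2}\right)\right) 965 - 144 = 7 \left(15 + \left(1 + 25\right)\right) 965 - 144 = 7 \left(15 + 26\right) 965 - 144 = 7 \cdot 41 \cdot 965 - 144 = 287 \cdot 965 - 144 = 276955 - 144 = 276811$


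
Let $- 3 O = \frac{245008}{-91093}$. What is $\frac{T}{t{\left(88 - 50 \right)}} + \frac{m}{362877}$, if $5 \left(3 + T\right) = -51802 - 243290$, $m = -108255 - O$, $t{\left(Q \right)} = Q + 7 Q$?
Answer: $- \frac{29309744395491641}{150733328798160} \approx -194.45$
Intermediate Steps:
$t{\left(Q \right)} = 8 Q$
$O = \frac{245008}{273279}$ ($O = - \frac{245008 \frac{1}{-91093}}{3} = - \frac{245008 \left(- \frac{1}{91093}\right)}{3} = \left(- \frac{1}{3}\right) \left(- \frac{245008}{91093}\right) = \frac{245008}{273279} \approx 0.89655$)
$m = - \frac{29584063153}{273279}$ ($m = -108255 - \frac{245008}{273279} = - \frac{29584063153}{273279} \approx -1.0826 \cdot 10^{5}$)
$T = - \frac{295107}{5}$ ($T = -3 + \frac{-51802 - 243290}{5} = -3 + \frac{1}{5} \left(-295092\right) = -3 - \frac{295092}{5} = - \frac{295107}{5} \approx -59021.0$)
$\frac{T}{t{\left(88 - 50 \right)}} + \frac{m}{362877} = - \frac{295107}{5 \cdot 8 \left(88 - 50\right)} - \frac{29584063153}{273279 \cdot 362877} = - \frac{295107}{5 \cdot 8 \cdot 38} - \frac{29584063153}{99166663683} = - \frac{295107}{5 \cdot 304} - \frac{29584063153}{99166663683} = \left(- \frac{295107}{5}\right) \frac{1}{304} - \frac{29584063153}{99166663683} = - \frac{295107}{1520} - \frac{29584063153}{99166663683} = - \frac{29309744395491641}{150733328798160}$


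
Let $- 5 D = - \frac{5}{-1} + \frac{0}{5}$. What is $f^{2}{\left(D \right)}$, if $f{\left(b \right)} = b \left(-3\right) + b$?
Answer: $4$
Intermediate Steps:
$D = -1$ ($D = - \frac{- \frac{5}{-1} + \frac{0}{5}}{5} = - \frac{\left(-5\right) \left(-1\right) + 0 \cdot \frac{1}{5}}{5} = - \frac{5 + 0}{5} = \left(- \frac{1}{5}\right) 5 = -1$)
$f{\left(b \right)} = - 2 b$ ($f{\left(b \right)} = - 3 b + b = - 2 b$)
$f^{2}{\left(D \right)} = \left(\left(-2\right) \left(-1\right)\right)^{2} = 2^{2} = 4$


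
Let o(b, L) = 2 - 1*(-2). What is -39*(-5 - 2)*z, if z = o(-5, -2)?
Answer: 1092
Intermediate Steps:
o(b, L) = 4 (o(b, L) = 2 + 2 = 4)
z = 4
-39*(-5 - 2)*z = -39*(-5 - 2)*4 = -(-273)*4 = -39*(-28) = 1092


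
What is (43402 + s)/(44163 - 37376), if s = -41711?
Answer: 1691/6787 ≈ 0.24915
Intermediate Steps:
(43402 + s)/(44163 - 37376) = (43402 - 41711)/(44163 - 37376) = 1691/6787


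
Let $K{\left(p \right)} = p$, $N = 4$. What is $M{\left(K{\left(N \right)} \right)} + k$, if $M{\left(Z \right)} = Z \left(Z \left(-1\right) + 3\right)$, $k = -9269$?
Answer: $-9273$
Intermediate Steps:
$M{\left(Z \right)} = Z \left(3 - Z\right)$ ($M{\left(Z \right)} = Z \left(- Z + 3\right) = Z \left(3 - Z\right)$)
$M{\left(K{\left(N \right)} \right)} + k = 4 \left(3 - 4\right) - 9269 = 4 \left(-1\right) - 9269 = -4 - 9269 = -9273$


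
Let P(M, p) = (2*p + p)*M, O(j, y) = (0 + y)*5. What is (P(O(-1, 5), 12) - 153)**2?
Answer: 558009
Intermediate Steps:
O(j, y) = 5*y (O(j, y) = y*5 = 5*y)
P(M, p) = 3*M*p (P(M, p) = (3*p)*M = 3*M*p)
(P(O(-1, 5), 12) - 153)**2 = (3*(5*5)*12 - 153)**2 = (3*25*12 - 153)**2 = (900 - 153)**2 = 747**2 = 558009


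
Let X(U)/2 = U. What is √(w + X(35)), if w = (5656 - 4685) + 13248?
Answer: √14289 ≈ 119.54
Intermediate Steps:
w = 14219 (w = 971 + 13248 = 14219)
X(U) = 2*U
√(w + X(35)) = √(14219 + 2*35) = √(14219 + 70) = √14289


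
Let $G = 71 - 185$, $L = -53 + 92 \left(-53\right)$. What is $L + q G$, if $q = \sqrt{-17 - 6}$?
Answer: $-4929 - 114 i \sqrt{23} \approx -4929.0 - 546.72 i$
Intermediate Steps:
$L = -4929$ ($L = -53 - 4876 = -4929$)
$q = i \sqrt{23}$ ($q = \sqrt{-23} = i \sqrt{23} \approx 4.7958 i$)
$G = -114$
$L + q G = -4929 + i \sqrt{23} \left(-114\right) = -4929 - 114 i \sqrt{23}$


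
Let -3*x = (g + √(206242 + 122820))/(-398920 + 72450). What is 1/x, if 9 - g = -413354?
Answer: 134950618610/56956213569 - 326470*√329062/56956213569 ≈ 2.3661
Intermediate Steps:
g = 413363 (g = 9 - 1*(-413354) = 9 + 413354 = 413363)
x = 413363/979410 + √329062/979410 (x = -(413363 + √(206242 + 122820))/(3*(-398920 + 72450)) = -(413363 + √329062)/(3*(-326470)) = -(413363 + √329062)*(-1)/(3*326470) = -(-413363/326470 - √329062/326470)/3 = 413363/979410 + √329062/979410 ≈ 0.42264)
1/x = 1/(413363/979410 + √329062/979410)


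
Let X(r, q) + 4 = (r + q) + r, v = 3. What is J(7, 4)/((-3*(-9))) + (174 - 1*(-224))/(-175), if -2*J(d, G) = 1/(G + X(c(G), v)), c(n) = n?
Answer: -236587/103950 ≈ -2.2760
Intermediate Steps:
X(r, q) = -4 + q + 2*r (X(r, q) = -4 + ((r + q) + r) = -4 + ((q + r) + r) = -4 + (q + 2*r) = -4 + q + 2*r)
J(d, G) = -1/(2*(-1 + 3*G)) (J(d, G) = -1/(2*(G + (-4 + 3 + 2*G))) = -1/(2*(G + (-1 + 2*G))) = -1/(2*(-1 + 3*G)))
J(7, 4)/((-3*(-9))) + (174 - 1*(-224))/(-175) = (-1/(-2 + 6*4))/((-3*(-9))) + (174 - 1*(-224))/(-175) = -1/(-2 + 24)/27 + (174 + 224)*(-1/175) = -1/22*(1/27) + 398*(-1/175) = -1*1/22*(1/27) - 398/175 = -1/22*1/27 - 398/175 = -1/594 - 398/175 = -236587/103950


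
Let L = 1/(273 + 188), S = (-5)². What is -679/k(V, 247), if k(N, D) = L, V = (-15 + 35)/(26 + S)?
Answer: -313019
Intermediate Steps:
S = 25
L = 1/461 ≈ 0.0021692
V = 20/51 (V = (-15 + 35)/(26 + 25) = 20/51 ≈ 0.39216)
k(N, D) = 1/461
-679/k(V, 247) = -679/1/461 = -679*461 = -313019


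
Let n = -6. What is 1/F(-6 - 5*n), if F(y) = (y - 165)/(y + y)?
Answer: -16/47 ≈ -0.34043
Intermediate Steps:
F(y) = (-165 + y)/(2*y) (F(y) = (-165 + y)/((2*y)) = (-165 + y)*(1/(2*y)) = (-165 + y)/(2*y))
1/F(-6 - 5*n) = 1/((-165 + (-6 - 5*(-6)))/(2*(-6 - 5*(-6)))) = 1/((-165 + (-6 + 30))/(2*(-6 + 30))) = 1/((1/2)*(-165 + 24)/24) = 1/((1/2)*(1/24)*(-141)) = 1/(-47/16) = -16/47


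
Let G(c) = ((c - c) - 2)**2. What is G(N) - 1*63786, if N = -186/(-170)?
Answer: -63782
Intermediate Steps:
N = 93/85 (N = -186*(-1/170) = 93/85 ≈ 1.0941)
G(c) = 4 (G(c) = (0 - 2)**2 = (-2)**2 = 4)
G(N) - 1*63786 = 4 - 1*63786 = 4 - 63786 = -63782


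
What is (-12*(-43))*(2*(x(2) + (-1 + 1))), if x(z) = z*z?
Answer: 4128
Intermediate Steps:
x(z) = z**2
(-12*(-43))*(2*(x(2) + (-1 + 1))) = (-12*(-43))*(2*(2**2 + (-1 + 1))) = 516*(2*(4 + 0)) = 516*(2*4) = 516*8 = 4128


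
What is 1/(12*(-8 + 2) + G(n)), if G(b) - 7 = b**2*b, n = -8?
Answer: -1/577 ≈ -0.0017331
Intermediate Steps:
G(b) = 7 + b**3 (G(b) = 7 + b**2*b = 7 + b**3)
1/(12*(-8 + 2) + G(n)) = 1/(12*(-8 + 2) + (7 + (-8)**3)) = 1/(12*(-6) + (7 - 512)) = 1/(-72 - 505) = 1/(-577) = -1/577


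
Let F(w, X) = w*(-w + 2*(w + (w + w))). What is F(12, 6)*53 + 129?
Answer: 38289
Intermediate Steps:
F(w, X) = 5*w**2 (F(w, X) = w*(-w + 2*(w + 2*w)) = w*(-w + 2*(3*w)) = w*(-w + 6*w) = w*(5*w) = 5*w**2)
F(12, 6)*53 + 129 = (5*12**2)*53 + 129 = (5*144)*53 + 129 = 720*53 + 129 = 38160 + 129 = 38289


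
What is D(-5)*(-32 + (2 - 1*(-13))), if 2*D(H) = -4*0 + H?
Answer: 85/2 ≈ 42.500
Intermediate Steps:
D(H) = H/2 (D(H) = (-4*0 + H)/2 = (0 + H)/2 = H/2)
D(-5)*(-32 + (2 - 1*(-13))) = ((1/2)*(-5))*(-32 + (2 - 1*(-13))) = -5*(-32 + (2 + 13))/2 = -5*(-32 + 15)/2 = -5/2*(-17) = 85/2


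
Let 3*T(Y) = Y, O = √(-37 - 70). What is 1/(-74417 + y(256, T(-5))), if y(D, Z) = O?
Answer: -74417/5537889996 - I*√107/5537889996 ≈ -1.3438e-5 - 1.8679e-9*I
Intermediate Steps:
O = I*√107 (O = √(-107) = I*√107 ≈ 10.344*I)
T(Y) = Y/3
y(D, Z) = I*√107
1/(-74417 + y(256, T(-5))) = 1/(-74417 + I*√107)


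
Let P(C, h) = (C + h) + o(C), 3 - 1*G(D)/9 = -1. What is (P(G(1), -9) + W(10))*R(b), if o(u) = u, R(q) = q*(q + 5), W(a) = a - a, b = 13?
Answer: 14742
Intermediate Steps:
G(D) = 36 (G(D) = 27 - 9*(-1) = 27 + 9 = 36)
W(a) = 0
R(q) = q*(5 + q)
P(C, h) = h + 2*C (P(C, h) = (C + h) + C = h + 2*C)
(P(G(1), -9) + W(10))*R(b) = ((-9 + 2*36) + 0)*(13*(5 + 13)) = ((-9 + 72) + 0)*(13*18) = (63 + 0)*234 = 63*234 = 14742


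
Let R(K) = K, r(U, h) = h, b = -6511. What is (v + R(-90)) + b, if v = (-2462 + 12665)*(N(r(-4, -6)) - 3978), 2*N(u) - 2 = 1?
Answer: -81157661/2 ≈ -4.0579e+7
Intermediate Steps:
N(u) = 3/2 (N(u) = 1 + (1/2)*1 = 1 + 1/2 = 3/2)
v = -81144459/2 (v = (-2462 + 12665)*(3/2 - 3978) = 10203*(-7953/2) = -81144459/2 ≈ -4.0572e+7)
(v + R(-90)) + b = (-81144459/2 - 90) - 6511 = -81144639/2 - 6511 = -81157661/2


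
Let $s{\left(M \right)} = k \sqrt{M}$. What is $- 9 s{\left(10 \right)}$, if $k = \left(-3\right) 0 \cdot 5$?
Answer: $0$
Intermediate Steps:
$k = 0$ ($k = 0 \cdot 5 = 0$)
$s{\left(M \right)} = 0$ ($s{\left(M \right)} = 0 \sqrt{M} = 0$)
$- 9 s{\left(10 \right)} = \left(-9\right) 0 = 0$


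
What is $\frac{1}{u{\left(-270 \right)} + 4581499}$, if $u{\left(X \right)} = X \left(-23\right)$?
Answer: $\frac{1}{4587709} \approx 2.1797 \cdot 10^{-7}$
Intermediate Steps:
$u{\left(X \right)} = - 23 X$
$\frac{1}{u{\left(-270 \right)} + 4581499} = \frac{1}{\left(-23\right) \left(-270\right) + 4581499} = \frac{1}{6210 + 4581499} = \frac{1}{4587709}$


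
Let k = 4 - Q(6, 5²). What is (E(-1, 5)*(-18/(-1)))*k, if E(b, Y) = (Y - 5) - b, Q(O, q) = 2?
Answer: 36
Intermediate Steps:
k = 2 (k = 4 - 1*2 = 4 - 2 = 2)
E(b, Y) = -5 + Y - b (E(b, Y) = (-5 + Y) - b = -5 + Y - b)
(E(-1, 5)*(-18/(-1)))*k = ((-5 + 5 - 1*(-1))*(-18/(-1)))*2 = ((-5 + 5 + 1)*(-18*(-1)))*2 = (1*18)*2 = 18*2 = 36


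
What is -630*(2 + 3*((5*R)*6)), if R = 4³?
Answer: -3630060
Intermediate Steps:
R = 64
-630*(2 + 3*((5*R)*6)) = -630*(2 + 3*((5*64)*6)) = -630*(2 + 3*(320*6)) = -630*(2 + 3*1920) = -630*(2 + 5760) = -630*5762 = -3630060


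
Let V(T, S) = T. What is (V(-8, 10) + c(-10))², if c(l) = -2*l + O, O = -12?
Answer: 0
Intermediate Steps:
c(l) = -12 - 2*l (c(l) = -2*l - 12 = -12 - 2*l)
(V(-8, 10) + c(-10))² = (-8 + (-12 - 2*(-10)))² = (-8 + (-12 + 20))² = (-8 + 8)² = 0² = 0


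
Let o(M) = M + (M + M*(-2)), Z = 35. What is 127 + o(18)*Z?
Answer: 127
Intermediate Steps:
o(M) = 0 (o(M) = M + (M - 2*M) = M - M = 0)
127 + o(18)*Z = 127 + 0*35 = 127 + 0 = 127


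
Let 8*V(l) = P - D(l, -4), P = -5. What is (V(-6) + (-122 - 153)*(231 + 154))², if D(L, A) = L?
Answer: 717407306001/64 ≈ 1.1209e+10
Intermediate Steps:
V(l) = -5/8 - l/8 (V(l) = (-5 - l)/8 = -5/8 - l/8)
(V(-6) + (-122 - 153)*(231 + 154))² = ((-5/8 - ⅛*(-6)) + (-122 - 153)*(231 + 154))² = ((-5/8 + ¾) - 275*385)² = (⅛ - 105875)² = (-846999/8)² = 717407306001/64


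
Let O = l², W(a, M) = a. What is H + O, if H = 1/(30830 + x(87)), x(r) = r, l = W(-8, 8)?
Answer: 1978689/30917 ≈ 64.000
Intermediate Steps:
l = -8
H = 1/30917 (H = 1/(30830 + 87) = 1/30917 ≈ 3.2345e-5)
O = 64 (O = (-8)² = 64)
H + O = 1/30917 + 64 = 1978689/30917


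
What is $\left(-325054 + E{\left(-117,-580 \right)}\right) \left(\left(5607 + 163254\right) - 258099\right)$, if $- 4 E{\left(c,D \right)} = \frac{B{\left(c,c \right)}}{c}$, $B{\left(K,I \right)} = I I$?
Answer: $\frac{58009117281}{2} \approx 2.9005 \cdot 10^{10}$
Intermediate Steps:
$B{\left(K,I \right)} = I^{2}$
$E{\left(c,D \right)} = - \frac{c}{4}$ ($E{\left(c,D \right)} = - \frac{c^{2} \frac{1}{c}}{4} = - \frac{c}{4}$)
$\left(-325054 + E{\left(-117,-580 \right)}\right) \left(\left(5607 + 163254\right) - 258099\right) = \left(-325054 - - \frac{117}{4}\right) \left(\left(5607 + 163254\right) - 258099\right) = \left(-325054 + \frac{117}{4}\right) \left(168861 - 258099\right) = \left(- \frac{1300099}{4}\right) \left(-89238\right) = \frac{58009117281}{2}$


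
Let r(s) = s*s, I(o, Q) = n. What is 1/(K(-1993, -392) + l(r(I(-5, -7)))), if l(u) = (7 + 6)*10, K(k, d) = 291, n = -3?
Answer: 1/421 ≈ 0.0023753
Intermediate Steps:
I(o, Q) = -3
r(s) = s²
l(u) = 130 (l(u) = 13*10 = 130)
1/(K(-1993, -392) + l(r(I(-5, -7)))) = 1/(291 + 130) = 1/421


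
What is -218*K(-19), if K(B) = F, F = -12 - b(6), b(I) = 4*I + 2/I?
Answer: 23762/3 ≈ 7920.7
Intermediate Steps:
b(I) = 2/I + 4*I
F = -109/3 (F = -12 - (2/6 + 4*6) = -12 - (2*(⅙) + 24) = -12 - (⅓ + 24) = -12 - 1*73/3 = -12 - 73/3 = -109/3 ≈ -36.333)
K(B) = -109/3
-218*K(-19) = -218*(-109/3) = 23762/3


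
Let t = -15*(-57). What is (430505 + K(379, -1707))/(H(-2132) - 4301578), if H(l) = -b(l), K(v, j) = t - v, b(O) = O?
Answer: -430981/4299446 ≈ -0.10024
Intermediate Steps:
t = 855
K(v, j) = 855 - v
H(l) = -l
(430505 + K(379, -1707))/(H(-2132) - 4301578) = (430505 + (855 - 1*379))/(-1*(-2132) - 4301578) = (430505 + (855 - 379))/(2132 - 4301578) = (430505 + 476)/(-4299446) = 430981*(-1/4299446) = -430981/4299446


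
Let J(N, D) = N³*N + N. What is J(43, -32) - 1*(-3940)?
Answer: 3422784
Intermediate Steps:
J(N, D) = N + N⁴ (J(N, D) = N⁴ + N = N + N⁴)
J(43, -32) - 1*(-3940) = (43 + 43⁴) - 1*(-3940) = (43 + 3418801) + 3940 = 3418844 + 3940 = 3422784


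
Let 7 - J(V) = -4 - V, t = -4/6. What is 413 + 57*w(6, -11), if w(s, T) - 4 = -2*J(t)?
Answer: -537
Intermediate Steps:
t = -2/3 (t = -4*1/6 = -2/3 ≈ -0.66667)
J(V) = 11 + V (J(V) = 7 - (-4 - V) = 7 + (4 + V) = 11 + V)
w(s, T) = -50/3 (w(s, T) = 4 - 2*(11 - 2/3) = 4 - 2*31/3 = 4 - 62/3 = -50/3)
413 + 57*w(6, -11) = 413 + 57*(-50/3) = 413 - 950 = -537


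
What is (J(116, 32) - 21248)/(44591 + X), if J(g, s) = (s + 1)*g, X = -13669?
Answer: -8710/15461 ≈ -0.56335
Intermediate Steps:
J(g, s) = g*(1 + s) (J(g, s) = (1 + s)*g = g*(1 + s))
(J(116, 32) - 21248)/(44591 + X) = (116*(1 + 32) - 21248)/(44591 - 13669) = (116*33 - 21248)/30922 = (3828 - 21248)*(1/30922) = -17420*1/30922 = -8710/15461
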